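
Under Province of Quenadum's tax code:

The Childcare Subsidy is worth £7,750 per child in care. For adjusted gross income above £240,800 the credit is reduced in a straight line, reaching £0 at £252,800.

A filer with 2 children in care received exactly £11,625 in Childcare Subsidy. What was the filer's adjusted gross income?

Full credit = 2 × £7,750 = £15,500.
£11,625 is 11,625/15,500 of the full £15,500, so 3,875/15,500 of the £12,000 range has been used: income = £240,800 + £12,000 × 3,875/15,500 = £243,800.

£243,800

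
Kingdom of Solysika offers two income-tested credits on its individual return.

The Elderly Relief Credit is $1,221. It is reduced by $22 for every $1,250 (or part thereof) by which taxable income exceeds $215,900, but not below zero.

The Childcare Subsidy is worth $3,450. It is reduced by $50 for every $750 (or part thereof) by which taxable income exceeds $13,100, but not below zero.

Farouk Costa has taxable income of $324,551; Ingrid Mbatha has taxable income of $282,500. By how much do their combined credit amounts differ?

Farouk ($324,551): Elderly Relief Credit: income exceeds $215,900 by $108,651 → 87 increments × $22 = $1,914 ≥ base, so the credit is $0. Childcare Subsidy: income exceeds $13,100 by $311,451 → 416 increments × $50 = $20,800 ≥ base, so the credit is $0. total $0 + $0 = $0
Ingrid ($282,500): Elderly Relief Credit: income exceeds $215,900 by $66,600, which is 54 full-or-partial $1,250 increments; reduction = 54 × $22 = $1,188, leaving $33. Childcare Subsidy: income exceeds $13,100 by $269,400 → 360 increments × $50 = $18,000 ≥ base, so the credit is $0. total $33 + $0 = $33
Difference: |$0 − $33| = $33.

$33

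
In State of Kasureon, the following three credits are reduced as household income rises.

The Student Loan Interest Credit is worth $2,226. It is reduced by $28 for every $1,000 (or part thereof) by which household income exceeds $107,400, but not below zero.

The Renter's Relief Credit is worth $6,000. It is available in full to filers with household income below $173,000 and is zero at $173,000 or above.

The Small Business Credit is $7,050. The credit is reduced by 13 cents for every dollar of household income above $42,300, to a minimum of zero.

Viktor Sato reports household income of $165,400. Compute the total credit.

$6,602

Student Loan Interest Credit: income exceeds $107,400 by $58,000, which is 58 full-or-partial $1,000 increments; reduction = 58 × $28 = $1,624, leaving $602.
Renter's Relief Credit: $165,400 is below the $173,000 cutoff, so the full $6,000 applies.
Small Business Credit: 13% of the $123,100 excess over $42,300 is $16,003 ≥ base, so the credit is $0.
Total: $602 + $6,000 + $0 = $6,602.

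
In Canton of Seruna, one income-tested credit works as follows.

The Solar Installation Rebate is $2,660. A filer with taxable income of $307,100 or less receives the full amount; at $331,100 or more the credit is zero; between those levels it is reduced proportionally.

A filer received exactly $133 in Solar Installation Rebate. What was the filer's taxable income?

$329,900

$133 is 133/2,660 of the full $2,660, so 2,527/2,660 of the $24,000 range has been used: income = $307,100 + $24,000 × 2,527/2,660 = $329,900.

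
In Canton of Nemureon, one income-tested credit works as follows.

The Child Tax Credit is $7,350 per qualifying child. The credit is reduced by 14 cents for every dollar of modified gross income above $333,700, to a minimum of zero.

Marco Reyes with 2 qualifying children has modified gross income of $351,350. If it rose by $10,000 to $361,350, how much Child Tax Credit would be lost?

At $351,350 — base = 2 × $7,350 = $14,700. 14% of the $17,650 excess over $333,700 is $2,471; credit = $14,700 − $2,471 = $12,229.
At $361,350 — base = 2 × $7,350 = $14,700. 14% of the $27,650 excess over $333,700 is $3,871; credit = $14,700 − $3,871 = $10,829.
Lost: $12,229 − $10,829 = $1,400.

$1,400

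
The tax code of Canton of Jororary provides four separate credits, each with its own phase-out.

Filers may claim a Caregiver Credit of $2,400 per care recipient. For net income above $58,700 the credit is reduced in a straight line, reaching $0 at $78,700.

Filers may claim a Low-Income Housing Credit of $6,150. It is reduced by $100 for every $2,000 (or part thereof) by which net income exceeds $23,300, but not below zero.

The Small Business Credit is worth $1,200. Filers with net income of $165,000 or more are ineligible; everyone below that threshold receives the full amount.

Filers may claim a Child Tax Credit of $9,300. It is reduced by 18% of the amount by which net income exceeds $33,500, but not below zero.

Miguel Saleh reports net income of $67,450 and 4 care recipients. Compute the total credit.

$13,639

Caregiver Credit: base = 4 × $2,400 = $9,600. $67,450 is $8,750 into a $20,000 phase-out range, leaving 11,250/20,000 of the credit: $9,600 × 11,250/20,000 = $5,400.
Low-Income Housing Credit: income exceeds $23,300 by $44,150, which is 23 full-or-partial $2,000 increments; reduction = 23 × $100 = $2,300, leaving $3,850.
Small Business Credit: $67,450 is below the $165,000 cutoff, so the full $1,200 applies.
Child Tax Credit: 18% of the $33,950 excess over $33,500 is $6,111; credit = $9,300 − $6,111 = $3,189.
Total: $5,400 + $3,850 + $1,200 + $3,189 = $13,639.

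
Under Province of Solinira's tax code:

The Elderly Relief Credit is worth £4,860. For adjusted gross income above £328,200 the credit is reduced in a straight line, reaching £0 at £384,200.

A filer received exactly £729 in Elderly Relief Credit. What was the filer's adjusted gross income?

£375,800

£729 is 729/4,860 of the full £4,860, so 4,131/4,860 of the £56,000 range has been used: income = £328,200 + £56,000 × 4,131/4,860 = £375,800.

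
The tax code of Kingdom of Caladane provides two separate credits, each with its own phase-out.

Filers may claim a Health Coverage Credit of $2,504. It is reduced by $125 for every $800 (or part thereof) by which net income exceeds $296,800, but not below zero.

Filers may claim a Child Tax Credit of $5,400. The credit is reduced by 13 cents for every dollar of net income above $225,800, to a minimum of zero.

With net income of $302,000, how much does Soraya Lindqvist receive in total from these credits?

Health Coverage Credit: income exceeds $296,800 by $5,200, which is 7 full-or-partial $800 increments; reduction = 7 × $125 = $875, leaving $1,629.
Child Tax Credit: 13% of the $76,200 excess over $225,800 is $9,906 ≥ base, so the credit is $0.
Total: $1,629 + $0 = $1,629.

$1,629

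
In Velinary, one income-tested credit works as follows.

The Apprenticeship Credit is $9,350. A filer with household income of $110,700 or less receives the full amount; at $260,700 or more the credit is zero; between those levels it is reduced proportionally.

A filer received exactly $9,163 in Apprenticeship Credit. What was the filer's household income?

$113,700

$9,163 is 9,163/9,350 of the full $9,350, so 187/9,350 of the $150,000 range has been used: income = $110,700 + $150,000 × 187/9,350 = $113,700.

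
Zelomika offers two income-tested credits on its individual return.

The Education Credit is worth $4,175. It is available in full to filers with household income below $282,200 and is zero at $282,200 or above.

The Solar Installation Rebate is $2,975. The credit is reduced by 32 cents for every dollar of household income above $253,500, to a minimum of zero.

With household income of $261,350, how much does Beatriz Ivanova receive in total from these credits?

$4,638

Education Credit: $261,350 is below the $282,200 cutoff, so the full $4,175 applies.
Solar Installation Rebate: 32% of the $7,850 excess over $253,500 is $2,512; credit = $2,975 − $2,512 = $463.
Total: $4,175 + $463 = $4,638.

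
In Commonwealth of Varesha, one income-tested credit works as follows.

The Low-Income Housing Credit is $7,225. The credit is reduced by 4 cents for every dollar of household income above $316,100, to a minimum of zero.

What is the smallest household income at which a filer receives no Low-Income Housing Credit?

$496,725

The credit falls by 4% of each dollar above $316,100, so it reaches zero when the excess is $7,225 / 4% = $180,625: income = $316,100 + $180,625 = $496,725.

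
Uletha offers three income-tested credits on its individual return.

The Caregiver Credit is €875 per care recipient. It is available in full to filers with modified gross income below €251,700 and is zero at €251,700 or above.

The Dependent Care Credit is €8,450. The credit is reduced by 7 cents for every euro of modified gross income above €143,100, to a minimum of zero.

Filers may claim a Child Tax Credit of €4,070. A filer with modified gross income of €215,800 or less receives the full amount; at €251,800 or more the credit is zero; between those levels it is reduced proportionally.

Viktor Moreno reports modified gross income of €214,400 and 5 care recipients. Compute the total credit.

Caregiver Credit: base = 5 × €875 = €4,375. €214,400 is below the €251,700 cutoff, so the full €4,375 applies.
Dependent Care Credit: 7% of the €71,300 excess over €143,100 is €4,991; credit = €8,450 − €4,991 = €3,459.
Child Tax Credit: €214,400 is at or below the €215,800 threshold, so the full €4,070 applies.
Total: €4,375 + €3,459 + €4,070 = €11,904.

€11,904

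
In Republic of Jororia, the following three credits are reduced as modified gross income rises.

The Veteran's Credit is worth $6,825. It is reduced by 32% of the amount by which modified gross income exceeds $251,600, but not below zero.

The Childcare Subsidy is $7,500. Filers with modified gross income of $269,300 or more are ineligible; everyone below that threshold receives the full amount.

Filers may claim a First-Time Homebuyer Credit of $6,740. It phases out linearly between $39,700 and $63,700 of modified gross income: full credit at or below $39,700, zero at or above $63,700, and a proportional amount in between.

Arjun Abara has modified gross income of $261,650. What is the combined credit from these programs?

$11,109

Veteran's Credit: 32% of the $10,050 excess over $251,600 is $3,216; credit = $6,825 − $3,216 = $3,609.
Childcare Subsidy: $261,650 is below the $269,300 cutoff, so the full $7,500 applies.
First-Time Homebuyer Credit: $261,650 is at or above $63,700, so the credit is $0.
Total: $3,609 + $7,500 + $0 = $11,109.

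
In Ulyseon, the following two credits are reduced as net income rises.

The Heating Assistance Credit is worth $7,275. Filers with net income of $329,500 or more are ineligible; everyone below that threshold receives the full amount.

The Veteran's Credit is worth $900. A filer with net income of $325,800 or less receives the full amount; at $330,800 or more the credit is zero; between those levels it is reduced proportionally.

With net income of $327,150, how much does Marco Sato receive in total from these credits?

$7,932

Heating Assistance Credit: $327,150 is below the $329,500 cutoff, so the full $7,275 applies.
Veteran's Credit: $327,150 is $1,350 into a $5,000 phase-out range, leaving 3,650/5,000 of the credit: $900 × 3,650/5,000 = $657.
Total: $7,275 + $657 = $7,932.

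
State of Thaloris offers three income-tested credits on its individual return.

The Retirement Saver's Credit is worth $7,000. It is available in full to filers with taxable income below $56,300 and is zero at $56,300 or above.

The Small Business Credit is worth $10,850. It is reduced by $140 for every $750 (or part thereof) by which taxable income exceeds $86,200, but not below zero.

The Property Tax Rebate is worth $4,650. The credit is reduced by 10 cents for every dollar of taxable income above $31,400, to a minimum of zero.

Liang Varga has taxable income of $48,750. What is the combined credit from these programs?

$20,765

Retirement Saver's Credit: $48,750 is below the $56,300 cutoff, so the full $7,000 applies.
Small Business Credit: $48,750 is at or below the $86,200 threshold, so the full $10,850 applies.
Property Tax Rebate: 10% of the $17,350 excess over $31,400 is $1,735; credit = $4,650 − $1,735 = $2,915.
Total: $7,000 + $10,850 + $2,915 = $20,765.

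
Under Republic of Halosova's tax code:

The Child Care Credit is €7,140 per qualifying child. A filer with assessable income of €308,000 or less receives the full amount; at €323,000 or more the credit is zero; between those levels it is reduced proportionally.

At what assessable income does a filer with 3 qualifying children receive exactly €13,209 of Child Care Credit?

€313,750

Full credit = 3 × €7,140 = €21,420.
€13,209 is 13,209/21,420 of the full €21,420, so 8,211/21,420 of the €15,000 range has been used: income = €308,000 + €15,000 × 8,211/21,420 = €313,750.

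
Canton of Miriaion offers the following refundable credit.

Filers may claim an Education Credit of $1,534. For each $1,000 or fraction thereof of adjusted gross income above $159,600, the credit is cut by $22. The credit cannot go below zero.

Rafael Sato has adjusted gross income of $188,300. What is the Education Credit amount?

$896

Education Credit: income exceeds $159,600 by $28,700, which is 29 full-or-partial $1,000 increments; reduction = 29 × $22 = $638, leaving $896.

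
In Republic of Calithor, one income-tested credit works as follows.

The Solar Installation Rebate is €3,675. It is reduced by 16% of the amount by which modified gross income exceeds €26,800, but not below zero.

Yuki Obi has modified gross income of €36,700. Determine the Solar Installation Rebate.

Solar Installation Rebate: 16% of the €9,900 excess over €26,800 is €1,584; credit = €3,675 − €1,584 = €2,091.

€2,091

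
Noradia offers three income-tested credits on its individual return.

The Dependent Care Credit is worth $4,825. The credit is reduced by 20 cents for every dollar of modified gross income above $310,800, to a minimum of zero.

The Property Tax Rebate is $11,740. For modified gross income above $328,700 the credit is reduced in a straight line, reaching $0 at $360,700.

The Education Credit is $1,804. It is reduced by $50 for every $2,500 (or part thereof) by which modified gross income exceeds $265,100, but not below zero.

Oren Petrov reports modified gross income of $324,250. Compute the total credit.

$14,479

Dependent Care Credit: 20% of the $13,450 excess over $310,800 is $2,690; credit = $4,825 − $2,690 = $2,135.
Property Tax Rebate: $324,250 is at or below the $328,700 threshold, so the full $11,740 applies.
Education Credit: income exceeds $265,100 by $59,150, which is 24 full-or-partial $2,500 increments; reduction = 24 × $50 = $1,200, leaving $604.
Total: $2,135 + $11,740 + $604 = $14,479.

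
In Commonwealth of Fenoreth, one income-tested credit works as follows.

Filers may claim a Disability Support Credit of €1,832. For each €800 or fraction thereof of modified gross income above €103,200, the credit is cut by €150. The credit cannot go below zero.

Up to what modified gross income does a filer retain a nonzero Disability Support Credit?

After 12 increments the reduction is 12 × €150 = €1,800, leaving €32; one more increment wipes it out. Increment 12 ends at excess 12 × €800 = €9,600, so the highest qualifying income is €103,200 + €9,600 = €112,800.

€112,800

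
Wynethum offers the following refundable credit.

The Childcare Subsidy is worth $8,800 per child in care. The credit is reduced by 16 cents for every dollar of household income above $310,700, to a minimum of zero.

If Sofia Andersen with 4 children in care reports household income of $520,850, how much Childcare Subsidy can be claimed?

$1,576

Childcare Subsidy: base = 4 × $8,800 = $35,200. 16% of the $210,150 excess over $310,700 is $33,624; credit = $35,200 − $33,624 = $1,576.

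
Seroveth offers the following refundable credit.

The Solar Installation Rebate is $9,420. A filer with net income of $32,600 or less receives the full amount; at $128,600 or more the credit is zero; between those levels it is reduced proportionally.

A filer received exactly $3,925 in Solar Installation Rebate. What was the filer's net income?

$88,600

$3,925 is 3,925/9,420 of the full $9,420, so 5,495/9,420 of the $96,000 range has been used: income = $32,600 + $96,000 × 5,495/9,420 = $88,600.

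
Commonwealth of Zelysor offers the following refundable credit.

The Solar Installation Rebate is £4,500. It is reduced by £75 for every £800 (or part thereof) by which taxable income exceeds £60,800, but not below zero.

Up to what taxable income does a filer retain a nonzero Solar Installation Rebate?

After 59 increments the reduction is 59 × £75 = £4,425, leaving £75; one more increment wipes it out. Increment 59 ends at excess 59 × £800 = £47,200, so the highest qualifying income is £60,800 + £47,200 = £108,000.

£108,000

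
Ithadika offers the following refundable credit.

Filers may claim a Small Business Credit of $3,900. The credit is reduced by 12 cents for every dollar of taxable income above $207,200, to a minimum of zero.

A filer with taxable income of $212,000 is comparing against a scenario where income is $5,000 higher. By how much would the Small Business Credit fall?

$600

At $212,000 — 12% of the $4,800 excess over $207,200 is $576; credit = $3,900 − $576 = $3,324.
At $217,000 — 12% of the $9,800 excess over $207,200 is $1,176; credit = $3,900 − $1,176 = $2,724.
Lost: $3,324 − $2,724 = $600.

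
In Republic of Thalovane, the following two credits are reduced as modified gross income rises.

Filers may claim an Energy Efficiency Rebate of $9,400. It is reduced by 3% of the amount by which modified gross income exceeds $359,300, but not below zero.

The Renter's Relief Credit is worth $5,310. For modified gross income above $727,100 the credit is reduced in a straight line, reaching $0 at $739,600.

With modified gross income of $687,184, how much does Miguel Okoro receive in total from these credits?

Energy Efficiency Rebate: 3% of the $327,884 excess over $359,300 is $9,836.52 ≥ base, so the credit is $0.
Renter's Relief Credit: $687,184 is at or below the $727,100 threshold, so the full $5,310 applies.
Total: $0 + $5,310 = $5,310.

$5,310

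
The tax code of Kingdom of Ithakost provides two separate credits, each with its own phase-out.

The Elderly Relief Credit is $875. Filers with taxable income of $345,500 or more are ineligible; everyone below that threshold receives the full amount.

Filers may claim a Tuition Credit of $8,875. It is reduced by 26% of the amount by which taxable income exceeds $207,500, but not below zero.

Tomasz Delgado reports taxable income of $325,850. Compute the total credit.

$875

Elderly Relief Credit: $325,850 is below the $345,500 cutoff, so the full $875 applies.
Tuition Credit: 26% of the $118,350 excess over $207,500 is $30,771 ≥ base, so the credit is $0.
Total: $875 + $0 = $875.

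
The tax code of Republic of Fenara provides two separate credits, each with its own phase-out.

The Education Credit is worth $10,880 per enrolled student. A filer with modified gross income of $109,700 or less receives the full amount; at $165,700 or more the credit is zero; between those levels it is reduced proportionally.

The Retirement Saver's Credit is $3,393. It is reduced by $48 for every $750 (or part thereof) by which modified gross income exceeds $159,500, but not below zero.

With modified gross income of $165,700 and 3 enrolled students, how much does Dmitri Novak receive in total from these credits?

$2,961

Education Credit: base = 3 × $10,880 = $32,640. $165,700 is at or above $165,700, so the credit is $0.
Retirement Saver's Credit: income exceeds $159,500 by $6,200, which is 9 full-or-partial $750 increments; reduction = 9 × $48 = $432, leaving $2,961.
Total: $0 + $2,961 = $2,961.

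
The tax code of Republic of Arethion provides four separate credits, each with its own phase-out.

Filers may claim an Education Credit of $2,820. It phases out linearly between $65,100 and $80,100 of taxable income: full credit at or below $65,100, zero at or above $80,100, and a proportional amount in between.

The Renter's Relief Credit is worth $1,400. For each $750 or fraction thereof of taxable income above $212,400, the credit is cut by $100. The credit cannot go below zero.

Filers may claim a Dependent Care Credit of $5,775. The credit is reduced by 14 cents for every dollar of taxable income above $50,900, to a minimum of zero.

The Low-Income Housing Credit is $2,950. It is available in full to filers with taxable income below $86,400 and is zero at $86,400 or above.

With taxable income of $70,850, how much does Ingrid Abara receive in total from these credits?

$9,071

Education Credit: $70,850 is $5,750 into a $15,000 phase-out range, leaving 9,250/15,000 of the credit: $2,820 × 9,250/15,000 = $1,739.
Renter's Relief Credit: $70,850 is at or below the $212,400 threshold, so the full $1,400 applies.
Dependent Care Credit: 14% of the $19,950 excess over $50,900 is $2,793; credit = $5,775 − $2,793 = $2,982.
Low-Income Housing Credit: $70,850 is below the $86,400 cutoff, so the full $2,950 applies.
Total: $1,739 + $1,400 + $2,982 + $2,950 = $9,071.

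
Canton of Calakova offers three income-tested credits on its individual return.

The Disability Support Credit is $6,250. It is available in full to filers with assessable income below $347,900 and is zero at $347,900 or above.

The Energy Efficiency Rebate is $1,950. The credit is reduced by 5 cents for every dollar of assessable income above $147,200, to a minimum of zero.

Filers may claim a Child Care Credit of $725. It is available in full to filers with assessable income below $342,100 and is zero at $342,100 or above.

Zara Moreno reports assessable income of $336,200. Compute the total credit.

Disability Support Credit: $336,200 is below the $347,900 cutoff, so the full $6,250 applies.
Energy Efficiency Rebate: 5% of the $189,000 excess over $147,200 is $9,450 ≥ base, so the credit is $0.
Child Care Credit: $336,200 is below the $342,100 cutoff, so the full $725 applies.
Total: $6,250 + $0 + $725 = $6,975.

$6,975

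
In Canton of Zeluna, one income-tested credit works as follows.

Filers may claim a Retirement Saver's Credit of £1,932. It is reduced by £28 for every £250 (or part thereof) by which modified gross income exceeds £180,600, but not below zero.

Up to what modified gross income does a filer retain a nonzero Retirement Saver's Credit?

After 68 increments the reduction is 68 × £28 = £1,904, leaving £28; one more increment wipes it out. Increment 68 ends at excess 68 × £250 = £17,000, so the highest qualifying income is £180,600 + £17,000 = £197,600.

£197,600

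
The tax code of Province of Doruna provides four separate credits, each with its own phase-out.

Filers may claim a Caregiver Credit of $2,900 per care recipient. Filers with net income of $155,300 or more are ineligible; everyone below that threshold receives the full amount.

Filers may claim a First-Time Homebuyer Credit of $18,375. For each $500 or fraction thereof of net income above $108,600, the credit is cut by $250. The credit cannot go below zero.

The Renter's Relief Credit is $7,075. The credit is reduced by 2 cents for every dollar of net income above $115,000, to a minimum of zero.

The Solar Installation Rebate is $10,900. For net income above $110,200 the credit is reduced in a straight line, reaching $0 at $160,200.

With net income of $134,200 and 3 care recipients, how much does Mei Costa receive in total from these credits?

Caregiver Credit: base = 3 × $2,900 = $8,700. $134,200 is below the $155,300 cutoff, so the full $8,700 applies.
First-Time Homebuyer Credit: income exceeds $108,600 by $25,600, which is 52 full-or-partial $500 increments; reduction = 52 × $250 = $13,000, leaving $5,375.
Renter's Relief Credit: 2% of the $19,200 excess over $115,000 is $384; credit = $7,075 − $384 = $6,691.
Solar Installation Rebate: $134,200 is $24,000 into a $50,000 phase-out range, leaving 26,000/50,000 of the credit: $10,900 × 26,000/50,000 = $5,668.
Total: $8,700 + $5,375 + $6,691 + $5,668 = $26,434.

$26,434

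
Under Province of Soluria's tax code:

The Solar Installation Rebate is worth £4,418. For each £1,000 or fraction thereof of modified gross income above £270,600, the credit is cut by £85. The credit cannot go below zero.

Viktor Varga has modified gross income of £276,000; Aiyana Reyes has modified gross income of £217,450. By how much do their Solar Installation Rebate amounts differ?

Viktor (£276,000): Solar Installation Rebate: income exceeds £270,600 by £5,400, which is 6 full-or-partial £1,000 increments; reduction = 6 × £85 = £510, leaving £3,908.
Aiyana (£217,450): Solar Installation Rebate: £217,450 is at or below the £270,600 threshold, so the full £4,418 applies.
Difference: |£3,908 − £4,418| = £510.

£510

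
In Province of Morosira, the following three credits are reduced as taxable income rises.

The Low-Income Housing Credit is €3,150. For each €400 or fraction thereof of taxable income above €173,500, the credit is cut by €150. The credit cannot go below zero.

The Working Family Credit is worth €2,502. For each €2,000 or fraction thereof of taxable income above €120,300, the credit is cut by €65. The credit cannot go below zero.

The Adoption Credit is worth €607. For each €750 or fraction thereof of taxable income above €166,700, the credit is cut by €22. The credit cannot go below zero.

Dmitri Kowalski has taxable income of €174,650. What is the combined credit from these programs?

€3,747

Low-Income Housing Credit: income exceeds €173,500 by €1,150, which is 3 full-or-partial €400 increments; reduction = 3 × €150 = €450, leaving €2,700.
Working Family Credit: income exceeds €120,300 by €54,350, which is 28 full-or-partial €2,000 increments; reduction = 28 × €65 = €1,820, leaving €682.
Adoption Credit: income exceeds €166,700 by €7,950, which is 11 full-or-partial €750 increments; reduction = 11 × €22 = €242, leaving €365.
Total: €2,700 + €682 + €365 = €3,747.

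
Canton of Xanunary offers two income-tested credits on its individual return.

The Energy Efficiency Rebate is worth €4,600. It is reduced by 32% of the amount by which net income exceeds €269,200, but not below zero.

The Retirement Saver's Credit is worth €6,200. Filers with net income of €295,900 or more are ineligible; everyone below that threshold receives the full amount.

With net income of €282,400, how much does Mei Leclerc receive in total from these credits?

€6,576

Energy Efficiency Rebate: 32% of the €13,200 excess over €269,200 is €4,224; credit = €4,600 − €4,224 = €376.
Retirement Saver's Credit: €282,400 is below the €295,900 cutoff, so the full €6,200 applies.
Total: €376 + €6,200 = €6,576.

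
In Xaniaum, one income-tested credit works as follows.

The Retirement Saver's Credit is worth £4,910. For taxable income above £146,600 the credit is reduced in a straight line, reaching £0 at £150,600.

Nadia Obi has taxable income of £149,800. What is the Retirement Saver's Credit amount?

£982

Retirement Saver's Credit: £149,800 is £3,200 into a £4,000 phase-out range, leaving 800/4,000 of the credit: £4,910 × 800/4,000 = £982.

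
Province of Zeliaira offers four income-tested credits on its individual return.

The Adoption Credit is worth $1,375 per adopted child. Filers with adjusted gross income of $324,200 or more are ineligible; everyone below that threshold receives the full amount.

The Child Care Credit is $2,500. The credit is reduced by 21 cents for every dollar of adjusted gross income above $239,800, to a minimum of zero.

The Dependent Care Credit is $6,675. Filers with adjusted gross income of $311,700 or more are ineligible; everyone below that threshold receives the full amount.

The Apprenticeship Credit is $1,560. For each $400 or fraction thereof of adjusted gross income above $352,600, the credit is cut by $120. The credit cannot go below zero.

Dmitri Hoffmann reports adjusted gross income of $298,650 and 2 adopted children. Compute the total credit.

$10,985

Adoption Credit: base = 2 × $1,375 = $2,750. $298,650 is below the $324,200 cutoff, so the full $2,750 applies.
Child Care Credit: 21% of the $58,850 excess over $239,800 is $12,358.50 ≥ base, so the credit is $0.
Dependent Care Credit: $298,650 is below the $311,700 cutoff, so the full $6,675 applies.
Apprenticeship Credit: $298,650 is at or below the $352,600 threshold, so the full $1,560 applies.
Total: $2,750 + $0 + $6,675 + $1,560 = $10,985.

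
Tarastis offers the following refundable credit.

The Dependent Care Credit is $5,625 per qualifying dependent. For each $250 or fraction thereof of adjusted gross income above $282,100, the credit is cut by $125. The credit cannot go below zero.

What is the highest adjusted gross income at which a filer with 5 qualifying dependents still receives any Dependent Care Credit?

Full credit = 5 × $5,625 = $28,125.
After 224 increments the reduction is 224 × $125 = $28,000, leaving $125; one more increment wipes it out. Increment 224 ends at excess 224 × $250 = $56,000, so the highest qualifying income is $282,100 + $56,000 = $338,100.

$338,100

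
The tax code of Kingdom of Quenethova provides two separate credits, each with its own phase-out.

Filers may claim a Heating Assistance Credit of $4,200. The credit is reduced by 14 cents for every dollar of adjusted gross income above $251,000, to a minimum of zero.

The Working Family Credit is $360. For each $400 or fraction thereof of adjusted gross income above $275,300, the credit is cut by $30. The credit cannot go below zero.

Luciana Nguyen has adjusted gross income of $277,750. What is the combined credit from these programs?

$605

Heating Assistance Credit: 14% of the $26,750 excess over $251,000 is $3,745; credit = $4,200 − $3,745 = $455.
Working Family Credit: income exceeds $275,300 by $2,450, which is 7 full-or-partial $400 increments; reduction = 7 × $30 = $210, leaving $150.
Total: $455 + $150 = $605.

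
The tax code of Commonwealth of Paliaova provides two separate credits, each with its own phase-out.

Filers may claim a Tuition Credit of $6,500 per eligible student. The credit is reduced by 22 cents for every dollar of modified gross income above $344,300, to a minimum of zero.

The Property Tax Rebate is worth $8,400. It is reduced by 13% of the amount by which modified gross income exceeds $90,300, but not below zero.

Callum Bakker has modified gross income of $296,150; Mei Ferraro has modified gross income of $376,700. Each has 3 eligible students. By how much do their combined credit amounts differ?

$7,128

Callum ($296,150): Tuition Credit: base = 3 × $6,500 = $19,500. $296,150 is at or below the $344,300 threshold, so the full $19,500 applies. Property Tax Rebate: 13% of the $205,850 excess over $90,300 is $26,760.50 ≥ base, so the credit is $0. total $19,500 + $0 = $19,500
Mei ($376,700): Tuition Credit: base = 3 × $6,500 = $19,500. 22% of the $32,400 excess over $344,300 is $7,128; credit = $19,500 − $7,128 = $12,372. Property Tax Rebate: 13% of the $286,400 excess over $90,300 is $37,232 ≥ base, so the credit is $0. total $12,372 + $0 = $12,372
Difference: |$19,500 − $12,372| = $7,128.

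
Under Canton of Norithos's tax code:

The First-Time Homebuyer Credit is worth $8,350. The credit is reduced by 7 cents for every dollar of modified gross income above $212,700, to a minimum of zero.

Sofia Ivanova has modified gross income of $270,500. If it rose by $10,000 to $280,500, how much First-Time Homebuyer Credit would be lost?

$700

At $270,500 — 7% of the $57,800 excess over $212,700 is $4,046; credit = $8,350 − $4,046 = $4,304.
At $280,500 — 7% of the $67,800 excess over $212,700 is $4,746; credit = $8,350 − $4,746 = $3,604.
Lost: $4,304 − $3,604 = $700.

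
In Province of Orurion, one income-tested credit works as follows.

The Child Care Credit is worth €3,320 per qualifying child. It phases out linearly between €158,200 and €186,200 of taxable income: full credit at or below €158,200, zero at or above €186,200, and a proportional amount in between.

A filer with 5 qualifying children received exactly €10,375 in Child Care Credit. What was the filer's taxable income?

€168,700

Full credit = 5 × €3,320 = €16,600.
€10,375 is 10,375/16,600 of the full €16,600, so 6,225/16,600 of the €28,000 range has been used: income = €158,200 + €28,000 × 6,225/16,600 = €168,700.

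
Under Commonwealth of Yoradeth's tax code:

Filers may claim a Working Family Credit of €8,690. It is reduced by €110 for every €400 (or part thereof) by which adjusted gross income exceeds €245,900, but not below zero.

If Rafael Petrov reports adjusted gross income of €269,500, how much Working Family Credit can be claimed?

€2,200

Working Family Credit: income exceeds €245,900 by €23,600, which is 59 full-or-partial €400 increments; reduction = 59 × €110 = €6,490, leaving €2,200.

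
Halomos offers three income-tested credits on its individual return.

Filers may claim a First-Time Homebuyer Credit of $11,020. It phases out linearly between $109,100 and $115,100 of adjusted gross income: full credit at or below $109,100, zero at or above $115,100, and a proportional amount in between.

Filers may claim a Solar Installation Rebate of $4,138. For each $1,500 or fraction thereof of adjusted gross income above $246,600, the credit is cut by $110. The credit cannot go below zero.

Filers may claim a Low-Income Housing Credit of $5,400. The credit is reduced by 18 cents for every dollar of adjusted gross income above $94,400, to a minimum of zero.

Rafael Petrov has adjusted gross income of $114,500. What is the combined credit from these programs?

$7,022

First-Time Homebuyer Credit: $114,500 is $5,400 into a $6,000 phase-out range, leaving 600/6,000 of the credit: $11,020 × 600/6,000 = $1,102.
Solar Installation Rebate: $114,500 is at or below the $246,600 threshold, so the full $4,138 applies.
Low-Income Housing Credit: 18% of the $20,100 excess over $94,400 is $3,618; credit = $5,400 − $3,618 = $1,782.
Total: $1,102 + $4,138 + $1,782 = $7,022.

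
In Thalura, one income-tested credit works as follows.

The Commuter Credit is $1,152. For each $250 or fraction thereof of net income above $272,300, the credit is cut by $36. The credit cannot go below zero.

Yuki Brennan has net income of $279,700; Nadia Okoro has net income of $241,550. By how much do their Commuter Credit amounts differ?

Yuki ($279,700): Commuter Credit: income exceeds $272,300 by $7,400, which is 30 full-or-partial $250 increments; reduction = 30 × $36 = $1,080, leaving $72.
Nadia ($241,550): Commuter Credit: $241,550 is at or below the $272,300 threshold, so the full $1,152 applies.
Difference: |$72 − $1,152| = $1,080.

$1,080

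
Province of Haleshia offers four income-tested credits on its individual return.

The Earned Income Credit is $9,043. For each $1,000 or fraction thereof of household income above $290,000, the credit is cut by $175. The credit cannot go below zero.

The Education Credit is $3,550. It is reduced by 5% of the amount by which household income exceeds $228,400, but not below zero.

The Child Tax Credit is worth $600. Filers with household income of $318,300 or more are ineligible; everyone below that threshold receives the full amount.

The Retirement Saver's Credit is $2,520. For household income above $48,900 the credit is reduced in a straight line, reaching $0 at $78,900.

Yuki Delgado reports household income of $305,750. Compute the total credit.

Earned Income Credit: income exceeds $290,000 by $15,750, which is 16 full-or-partial $1,000 increments; reduction = 16 × $175 = $2,800, leaving $6,243.
Education Credit: 5% of the $77,350 excess over $228,400 is $3,867.50 ≥ base, so the credit is $0.
Child Tax Credit: $305,750 is below the $318,300 cutoff, so the full $600 applies.
Retirement Saver's Credit: $305,750 is at or above $78,900, so the credit is $0.
Total: $6,243 + $0 + $600 + $0 = $6,843.

$6,843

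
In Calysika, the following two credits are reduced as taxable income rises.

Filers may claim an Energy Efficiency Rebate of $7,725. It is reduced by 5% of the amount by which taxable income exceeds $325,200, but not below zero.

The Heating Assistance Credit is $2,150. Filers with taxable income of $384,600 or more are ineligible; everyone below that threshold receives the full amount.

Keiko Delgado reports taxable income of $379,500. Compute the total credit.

Energy Efficiency Rebate: 5% of the $54,300 excess over $325,200 is $2,715; credit = $7,725 − $2,715 = $5,010.
Heating Assistance Credit: $379,500 is below the $384,600 cutoff, so the full $2,150 applies.
Total: $5,010 + $2,150 = $7,160.

$7,160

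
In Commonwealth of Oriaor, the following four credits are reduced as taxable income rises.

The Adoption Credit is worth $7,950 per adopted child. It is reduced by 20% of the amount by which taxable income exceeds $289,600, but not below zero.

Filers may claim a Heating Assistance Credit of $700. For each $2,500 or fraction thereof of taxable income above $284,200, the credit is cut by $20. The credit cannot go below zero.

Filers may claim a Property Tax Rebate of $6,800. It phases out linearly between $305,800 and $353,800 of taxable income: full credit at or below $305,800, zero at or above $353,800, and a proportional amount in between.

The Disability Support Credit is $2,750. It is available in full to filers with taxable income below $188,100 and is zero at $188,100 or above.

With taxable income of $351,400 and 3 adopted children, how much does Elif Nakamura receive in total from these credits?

$11,990

Adoption Credit: base = 3 × $7,950 = $23,850. 20% of the $61,800 excess over $289,600 is $12,360; credit = $23,850 − $12,360 = $11,490.
Heating Assistance Credit: income exceeds $284,200 by $67,200, which is 27 full-or-partial $2,500 increments; reduction = 27 × $20 = $540, leaving $160.
Property Tax Rebate: $351,400 is $45,600 into a $48,000 phase-out range, leaving 2,400/48,000 of the credit: $6,800 × 2,400/48,000 = $340.
Disability Support Credit: $351,400 meets or exceeds the $188,100 cutoff, so the credit is $0.
Total: $11,490 + $160 + $340 + $0 = $11,990.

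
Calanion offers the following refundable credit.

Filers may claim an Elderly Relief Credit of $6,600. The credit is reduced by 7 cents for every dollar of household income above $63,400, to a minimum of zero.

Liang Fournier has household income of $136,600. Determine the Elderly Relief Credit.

$1,476

Elderly Relief Credit: 7% of the $73,200 excess over $63,400 is $5,124; credit = $6,600 − $5,124 = $1,476.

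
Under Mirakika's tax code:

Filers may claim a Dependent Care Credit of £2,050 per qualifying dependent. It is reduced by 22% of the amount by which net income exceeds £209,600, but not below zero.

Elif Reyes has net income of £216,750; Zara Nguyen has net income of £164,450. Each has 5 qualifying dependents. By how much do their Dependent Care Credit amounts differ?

Elif (£216,750): Dependent Care Credit: base = 5 × £2,050 = £10,250. 22% of the £7,150 excess over £209,600 is £1,573; credit = £10,250 − £1,573 = £8,677.
Zara (£164,450): Dependent Care Credit: base = 5 × £2,050 = £10,250. £164,450 is at or below the £209,600 threshold, so the full £10,250 applies.
Difference: |£8,677 − £10,250| = £1,573.

£1,573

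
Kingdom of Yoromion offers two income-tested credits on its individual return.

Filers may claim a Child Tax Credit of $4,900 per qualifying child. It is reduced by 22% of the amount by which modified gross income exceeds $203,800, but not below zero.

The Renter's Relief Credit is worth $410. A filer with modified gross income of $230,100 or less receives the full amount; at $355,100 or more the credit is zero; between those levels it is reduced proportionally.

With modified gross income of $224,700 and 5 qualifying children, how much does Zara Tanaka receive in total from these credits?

Child Tax Credit: base = 5 × $4,900 = $24,500. 22% of the $20,900 excess over $203,800 is $4,598; credit = $24,500 − $4,598 = $19,902.
Renter's Relief Credit: $224,700 is at or below the $230,100 threshold, so the full $410 applies.
Total: $19,902 + $410 = $20,312.

$20,312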